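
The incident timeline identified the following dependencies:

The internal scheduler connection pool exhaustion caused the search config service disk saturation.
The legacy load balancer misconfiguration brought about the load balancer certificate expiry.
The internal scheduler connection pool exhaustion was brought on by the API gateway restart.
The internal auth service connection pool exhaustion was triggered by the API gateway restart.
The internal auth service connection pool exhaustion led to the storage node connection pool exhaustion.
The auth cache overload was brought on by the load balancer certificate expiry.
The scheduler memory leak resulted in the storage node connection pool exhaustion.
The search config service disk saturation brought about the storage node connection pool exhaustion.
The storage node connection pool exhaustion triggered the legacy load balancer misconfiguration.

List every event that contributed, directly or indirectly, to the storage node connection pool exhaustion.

the API gateway restart, the internal auth service connection pool exhaustion, the internal scheduler connection pool exhaustion, the scheduler memory leak, the search config service disk saturation

Immediate causes of the storage node connection pool exhaustion: the internal auth service connection pool exhaustion, the scheduler memory leak, the search config service disk saturation.
Further upstream: the API gateway restart, the internal scheduler connection pool exhaustion.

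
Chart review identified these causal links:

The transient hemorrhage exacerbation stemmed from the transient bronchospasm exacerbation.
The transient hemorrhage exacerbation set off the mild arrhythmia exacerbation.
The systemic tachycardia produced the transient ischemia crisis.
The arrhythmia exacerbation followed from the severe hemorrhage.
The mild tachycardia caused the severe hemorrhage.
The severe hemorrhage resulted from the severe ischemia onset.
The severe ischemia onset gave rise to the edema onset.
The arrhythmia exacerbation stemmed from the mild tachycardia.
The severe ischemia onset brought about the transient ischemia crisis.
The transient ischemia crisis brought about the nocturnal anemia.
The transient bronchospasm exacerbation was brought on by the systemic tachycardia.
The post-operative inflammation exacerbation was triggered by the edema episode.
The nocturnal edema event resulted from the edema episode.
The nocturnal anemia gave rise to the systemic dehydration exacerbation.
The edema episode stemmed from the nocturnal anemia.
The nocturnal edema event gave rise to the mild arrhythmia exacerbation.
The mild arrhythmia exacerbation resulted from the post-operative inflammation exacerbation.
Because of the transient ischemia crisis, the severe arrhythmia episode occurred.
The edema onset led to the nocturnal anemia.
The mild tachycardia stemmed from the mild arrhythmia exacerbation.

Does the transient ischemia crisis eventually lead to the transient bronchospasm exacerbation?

No

The transient ischemia crisis leads to the nocturnal anemia, the systemic dehydration exacerbation, the severe arrhythmia episode, the edema episode, the nocturnal edema event, the post-operative inflammation exacerbation, the mild arrhythmia exacerbation, the mild tachycardia, the severe hemorrhage, the arrhythmia exacerbation; the transient bronchospasm exacerbation is not among them.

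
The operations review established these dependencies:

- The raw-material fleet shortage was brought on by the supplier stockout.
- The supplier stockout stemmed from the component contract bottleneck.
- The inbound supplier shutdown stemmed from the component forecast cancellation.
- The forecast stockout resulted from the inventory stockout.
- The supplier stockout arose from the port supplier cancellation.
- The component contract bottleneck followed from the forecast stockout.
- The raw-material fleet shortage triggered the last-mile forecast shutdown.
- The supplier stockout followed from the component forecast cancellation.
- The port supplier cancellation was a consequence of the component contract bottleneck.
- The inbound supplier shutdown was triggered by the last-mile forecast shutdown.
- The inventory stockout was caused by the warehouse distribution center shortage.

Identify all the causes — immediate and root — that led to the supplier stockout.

Immediate causes of the supplier stockout: the component forecast cancellation, the component contract bottleneck, the port supplier cancellation.
Further upstream: the warehouse distribution center shortage, the inventory stockout, the forecast stockout.

the component contract bottleneck, the component forecast cancellation, the forecast stockout, the inventory stockout, the port supplier cancellation, the warehouse distribution center shortage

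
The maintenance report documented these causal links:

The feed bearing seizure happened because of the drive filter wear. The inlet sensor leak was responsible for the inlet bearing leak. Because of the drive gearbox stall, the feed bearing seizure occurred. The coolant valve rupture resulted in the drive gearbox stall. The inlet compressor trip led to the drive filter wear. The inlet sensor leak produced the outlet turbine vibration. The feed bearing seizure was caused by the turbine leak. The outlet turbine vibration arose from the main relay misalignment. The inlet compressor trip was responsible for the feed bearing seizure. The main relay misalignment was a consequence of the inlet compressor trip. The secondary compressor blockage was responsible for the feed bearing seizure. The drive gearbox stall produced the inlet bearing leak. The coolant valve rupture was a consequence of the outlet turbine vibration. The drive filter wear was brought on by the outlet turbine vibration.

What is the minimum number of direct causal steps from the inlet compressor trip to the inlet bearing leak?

Shortest chain: the inlet compressor trip → the main relay misalignment → the outlet turbine vibration → the coolant valve rupture → the drive gearbox stall → the inlet bearing leak.

5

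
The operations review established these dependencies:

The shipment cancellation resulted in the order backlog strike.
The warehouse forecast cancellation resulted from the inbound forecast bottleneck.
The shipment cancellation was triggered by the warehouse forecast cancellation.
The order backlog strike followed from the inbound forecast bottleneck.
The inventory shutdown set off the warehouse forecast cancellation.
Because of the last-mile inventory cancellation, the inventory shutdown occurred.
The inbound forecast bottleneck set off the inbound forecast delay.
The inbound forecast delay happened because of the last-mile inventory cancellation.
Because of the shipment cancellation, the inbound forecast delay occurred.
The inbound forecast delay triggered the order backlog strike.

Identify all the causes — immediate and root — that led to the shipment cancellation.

Immediate cause of the shipment cancellation: the warehouse forecast cancellation.
Further upstream: the inbound forecast bottleneck, the last-mile inventory cancellation, the inventory shutdown.

the inbound forecast bottleneck, the inventory shutdown, the last-mile inventory cancellation, the warehouse forecast cancellation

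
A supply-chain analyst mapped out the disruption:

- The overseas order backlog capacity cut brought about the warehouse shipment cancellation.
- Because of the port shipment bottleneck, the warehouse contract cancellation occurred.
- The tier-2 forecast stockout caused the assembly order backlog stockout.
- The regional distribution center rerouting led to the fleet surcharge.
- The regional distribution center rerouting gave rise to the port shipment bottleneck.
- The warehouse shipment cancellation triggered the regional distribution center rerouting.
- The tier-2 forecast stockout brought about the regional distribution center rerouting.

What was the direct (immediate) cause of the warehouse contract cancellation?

the port shipment bottleneck

Upstream contributors include the tier-2 forecast stockout, the overseas order backlog capacity cut, the warehouse shipment cancellation, the regional distribution center rerouting, but only the port shipment bottleneck feeds directly into the warehouse contract cancellation.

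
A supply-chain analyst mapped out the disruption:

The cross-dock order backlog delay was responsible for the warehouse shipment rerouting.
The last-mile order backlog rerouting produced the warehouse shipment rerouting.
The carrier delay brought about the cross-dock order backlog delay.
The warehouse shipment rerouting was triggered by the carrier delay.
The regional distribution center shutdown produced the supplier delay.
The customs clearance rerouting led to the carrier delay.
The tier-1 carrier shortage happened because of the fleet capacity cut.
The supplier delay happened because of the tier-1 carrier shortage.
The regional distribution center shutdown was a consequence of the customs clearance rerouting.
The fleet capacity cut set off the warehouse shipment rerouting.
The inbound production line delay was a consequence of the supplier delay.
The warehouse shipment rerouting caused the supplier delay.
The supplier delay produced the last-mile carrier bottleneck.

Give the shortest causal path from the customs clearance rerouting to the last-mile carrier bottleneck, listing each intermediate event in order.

the customs clearance rerouting → the regional distribution center shutdown
the regional distribution center shutdown → the supplier delay
the supplier delay → the last-mile carrier bottleneck
Length: 3 steps.

the customs clearance rerouting → the regional distribution center shutdown → the supplier delay → the last-mile carrier bottleneck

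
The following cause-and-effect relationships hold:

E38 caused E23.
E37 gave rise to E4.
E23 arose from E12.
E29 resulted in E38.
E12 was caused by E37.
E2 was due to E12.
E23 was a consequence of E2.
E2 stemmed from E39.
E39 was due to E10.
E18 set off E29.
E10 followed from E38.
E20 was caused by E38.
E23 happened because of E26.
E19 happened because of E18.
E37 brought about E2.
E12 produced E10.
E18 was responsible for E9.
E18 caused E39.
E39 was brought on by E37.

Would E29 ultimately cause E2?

Yes

There is a causal chain: E29 → E38 → E10 → E39 → E2.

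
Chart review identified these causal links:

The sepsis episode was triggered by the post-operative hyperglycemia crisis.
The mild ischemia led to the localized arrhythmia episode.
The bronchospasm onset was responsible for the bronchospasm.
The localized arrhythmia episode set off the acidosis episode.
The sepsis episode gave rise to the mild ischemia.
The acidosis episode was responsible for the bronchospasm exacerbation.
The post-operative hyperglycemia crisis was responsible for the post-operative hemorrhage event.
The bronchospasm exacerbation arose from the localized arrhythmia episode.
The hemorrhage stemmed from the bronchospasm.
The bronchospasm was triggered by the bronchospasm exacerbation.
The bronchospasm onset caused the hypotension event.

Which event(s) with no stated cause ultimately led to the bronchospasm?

the bronchospasm onset, the post-operative hyperglycemia crisis

Tracing upstream from the bronchospasm: the bronchospasm ← the bronchospasm exacerbation ← the localized arrhythmia episode ← the mild ischemia ← the sepsis episode ← the post-operative hyperglycemia crisis.
A separate upstream branch: the bronchospasm ← the bronchospasm onset.
Each of those chain origins has no stated cause.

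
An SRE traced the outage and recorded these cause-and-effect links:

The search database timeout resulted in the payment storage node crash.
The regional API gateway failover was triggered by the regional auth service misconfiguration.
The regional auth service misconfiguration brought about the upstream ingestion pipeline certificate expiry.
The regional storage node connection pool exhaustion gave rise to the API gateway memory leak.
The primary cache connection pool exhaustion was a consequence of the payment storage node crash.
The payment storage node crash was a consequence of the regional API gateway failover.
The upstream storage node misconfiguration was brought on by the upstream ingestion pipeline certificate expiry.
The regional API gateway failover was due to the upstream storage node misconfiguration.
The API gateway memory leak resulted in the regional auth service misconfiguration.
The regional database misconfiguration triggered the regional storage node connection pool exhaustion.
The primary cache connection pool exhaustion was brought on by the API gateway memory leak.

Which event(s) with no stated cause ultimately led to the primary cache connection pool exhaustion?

Tracing upstream from the primary cache connection pool exhaustion: the primary cache connection pool exhaustion ← the API gateway memory leak ← the regional storage node connection pool exhaustion ← the regional database misconfiguration.
A separate upstream branch: the primary cache connection pool exhaustion ← the payment storage node crash ← the search database timeout.
Each of those chain origins has no stated cause.

the regional database misconfiguration, the search database timeout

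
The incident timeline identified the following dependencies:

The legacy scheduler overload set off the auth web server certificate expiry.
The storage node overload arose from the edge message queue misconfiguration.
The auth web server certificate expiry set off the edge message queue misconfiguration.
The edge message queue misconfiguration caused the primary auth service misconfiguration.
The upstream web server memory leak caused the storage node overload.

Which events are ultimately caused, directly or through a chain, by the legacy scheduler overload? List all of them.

Direct effects: the auth web server certificate expiry.
2 steps out: the edge message queue misconfiguration.
3 steps out: the storage node overload, the primary auth service misconfiguration.
Not reachable from it: the upstream web server memory leak.

the auth web server certificate expiry, the edge message queue misconfiguration, the primary auth service misconfiguration, the storage node overload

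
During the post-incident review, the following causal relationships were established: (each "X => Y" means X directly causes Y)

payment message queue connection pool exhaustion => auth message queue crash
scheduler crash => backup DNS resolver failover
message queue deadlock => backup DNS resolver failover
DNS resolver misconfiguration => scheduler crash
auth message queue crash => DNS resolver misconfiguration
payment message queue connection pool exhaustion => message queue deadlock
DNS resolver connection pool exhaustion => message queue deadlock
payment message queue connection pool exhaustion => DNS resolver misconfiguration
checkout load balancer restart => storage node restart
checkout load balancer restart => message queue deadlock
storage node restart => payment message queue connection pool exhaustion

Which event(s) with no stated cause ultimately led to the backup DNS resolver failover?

Tracing upstream from the backup DNS resolver failover: the backup DNS resolver failover ← the message queue deadlock ← the checkout load balancer restart.
A separate upstream branch: the backup DNS resolver failover ← the message queue deadlock ← the DNS resolver connection pool exhaustion.
Each of those chain origins has no stated cause.

the DNS resolver connection pool exhaustion, the checkout load balancer restart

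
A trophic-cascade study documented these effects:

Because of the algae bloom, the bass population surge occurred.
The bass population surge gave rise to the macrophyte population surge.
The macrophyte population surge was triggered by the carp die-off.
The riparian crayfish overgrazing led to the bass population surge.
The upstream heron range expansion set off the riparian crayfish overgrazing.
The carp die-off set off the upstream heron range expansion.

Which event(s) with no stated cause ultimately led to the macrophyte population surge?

the algae bloom, the carp die-off

Tracing upstream from the macrophyte population surge: the macrophyte population surge ← the carp die-off.
A separate upstream branch: the macrophyte population surge ← the bass population surge ← the algae bloom.
Each of those chain origins has no stated cause.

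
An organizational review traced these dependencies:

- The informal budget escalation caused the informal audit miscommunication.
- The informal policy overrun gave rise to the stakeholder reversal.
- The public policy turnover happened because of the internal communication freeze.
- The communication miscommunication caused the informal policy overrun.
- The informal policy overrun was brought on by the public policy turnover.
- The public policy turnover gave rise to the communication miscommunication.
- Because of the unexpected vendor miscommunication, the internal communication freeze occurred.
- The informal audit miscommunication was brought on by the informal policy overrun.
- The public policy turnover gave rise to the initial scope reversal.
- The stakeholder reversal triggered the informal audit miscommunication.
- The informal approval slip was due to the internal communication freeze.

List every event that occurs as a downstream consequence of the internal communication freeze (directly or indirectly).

Direct effects: the informal approval slip, the public policy turnover.
2 steps out: the communication miscommunication, the initial scope reversal, the informal policy overrun.
3 steps out: the stakeholder reversal, the informal audit miscommunication.
Not reachable from it: the unexpected vendor miscommunication, the informal budget escalation.

the communication miscommunication, the informal approval slip, the informal audit miscommunication, the informal policy overrun, the initial scope reversal, the public policy turnover, the stakeholder reversal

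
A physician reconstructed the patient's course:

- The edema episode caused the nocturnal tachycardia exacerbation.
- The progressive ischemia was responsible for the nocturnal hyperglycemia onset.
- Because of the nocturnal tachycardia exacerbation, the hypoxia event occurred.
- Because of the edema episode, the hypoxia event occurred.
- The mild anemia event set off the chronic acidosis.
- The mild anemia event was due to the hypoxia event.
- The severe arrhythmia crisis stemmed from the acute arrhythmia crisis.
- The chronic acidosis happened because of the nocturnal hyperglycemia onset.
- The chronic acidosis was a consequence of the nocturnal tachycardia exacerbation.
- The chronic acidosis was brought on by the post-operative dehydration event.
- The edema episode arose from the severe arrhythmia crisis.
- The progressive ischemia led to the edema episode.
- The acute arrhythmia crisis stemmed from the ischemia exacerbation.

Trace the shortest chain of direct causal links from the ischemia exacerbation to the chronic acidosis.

the ischemia exacerbation → the acute arrhythmia crisis → the severe arrhythmia crisis → the edema episode → the nocturnal tachycardia exacerbation → the chronic acidosis

the ischemia exacerbation → the acute arrhythmia crisis
the acute arrhythmia crisis → the severe arrhythmia crisis
the severe arrhythmia crisis → the edema episode
the edema episode → the nocturnal tachycardia exacerbation
the nocturnal tachycardia exacerbation → the chronic acidosis
Length: 5 steps.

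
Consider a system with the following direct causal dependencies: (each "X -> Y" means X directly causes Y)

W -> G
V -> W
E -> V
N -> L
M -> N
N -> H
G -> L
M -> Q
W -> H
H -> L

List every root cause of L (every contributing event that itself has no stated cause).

E, M

Tracing upstream from L: L ← N ← M.
A separate upstream branch: L ← G ← W ← V ← E.
Each of those chain origins has no stated cause.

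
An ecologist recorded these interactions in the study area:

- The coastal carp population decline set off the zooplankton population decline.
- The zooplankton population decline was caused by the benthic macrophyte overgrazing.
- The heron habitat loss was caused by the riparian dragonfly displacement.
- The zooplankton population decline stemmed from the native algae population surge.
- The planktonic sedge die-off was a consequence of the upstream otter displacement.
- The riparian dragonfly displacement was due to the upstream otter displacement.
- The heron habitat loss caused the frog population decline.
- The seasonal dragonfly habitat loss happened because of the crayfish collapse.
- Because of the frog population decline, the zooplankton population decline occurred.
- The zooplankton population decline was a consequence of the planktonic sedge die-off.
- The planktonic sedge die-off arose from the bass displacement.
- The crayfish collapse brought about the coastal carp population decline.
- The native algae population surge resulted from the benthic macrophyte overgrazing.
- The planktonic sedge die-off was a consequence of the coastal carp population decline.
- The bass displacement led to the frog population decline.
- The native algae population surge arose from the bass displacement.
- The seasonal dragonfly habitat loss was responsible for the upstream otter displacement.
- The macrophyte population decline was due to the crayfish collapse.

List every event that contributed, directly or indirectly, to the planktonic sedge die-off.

the bass displacement, the coastal carp population decline, the crayfish collapse, the seasonal dragonfly habitat loss, the upstream otter displacement

Immediate causes of the planktonic sedge die-off: the upstream otter displacement, the coastal carp population decline, the bass displacement.
Further upstream: the crayfish collapse, the seasonal dragonfly habitat loss.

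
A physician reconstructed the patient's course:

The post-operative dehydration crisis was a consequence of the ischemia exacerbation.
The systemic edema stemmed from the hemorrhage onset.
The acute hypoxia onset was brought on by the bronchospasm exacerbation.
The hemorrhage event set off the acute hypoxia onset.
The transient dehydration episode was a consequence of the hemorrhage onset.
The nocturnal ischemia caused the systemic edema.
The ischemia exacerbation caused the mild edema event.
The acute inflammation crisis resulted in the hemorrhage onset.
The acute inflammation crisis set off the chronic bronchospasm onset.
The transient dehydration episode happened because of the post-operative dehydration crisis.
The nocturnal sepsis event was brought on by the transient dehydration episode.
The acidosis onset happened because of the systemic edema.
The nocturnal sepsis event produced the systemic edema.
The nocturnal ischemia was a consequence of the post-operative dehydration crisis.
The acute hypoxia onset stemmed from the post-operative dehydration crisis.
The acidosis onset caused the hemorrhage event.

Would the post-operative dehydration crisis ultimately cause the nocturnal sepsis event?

Yes

There is a causal chain: the post-operative dehydration crisis → the transient dehydration episode → the nocturnal sepsis event.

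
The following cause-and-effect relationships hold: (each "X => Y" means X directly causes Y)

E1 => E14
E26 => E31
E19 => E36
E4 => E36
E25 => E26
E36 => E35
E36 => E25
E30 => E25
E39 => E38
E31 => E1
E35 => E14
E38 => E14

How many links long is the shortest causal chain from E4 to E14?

3

Shortest chain: E4 → E36 → E35 → E14.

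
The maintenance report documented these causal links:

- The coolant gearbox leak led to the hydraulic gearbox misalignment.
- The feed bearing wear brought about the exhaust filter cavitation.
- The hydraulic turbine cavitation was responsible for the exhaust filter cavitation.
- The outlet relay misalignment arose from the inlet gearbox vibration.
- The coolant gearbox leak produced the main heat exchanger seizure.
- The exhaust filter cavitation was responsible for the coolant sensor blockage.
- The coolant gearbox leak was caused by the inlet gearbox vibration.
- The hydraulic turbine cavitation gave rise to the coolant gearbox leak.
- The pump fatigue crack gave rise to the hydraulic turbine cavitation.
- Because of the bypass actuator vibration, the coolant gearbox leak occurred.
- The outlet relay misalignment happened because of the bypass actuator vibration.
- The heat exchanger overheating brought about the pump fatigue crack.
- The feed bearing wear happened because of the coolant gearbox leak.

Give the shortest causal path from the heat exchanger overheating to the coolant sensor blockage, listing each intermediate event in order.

the heat exchanger overheating → the pump fatigue crack → the hydraulic turbine cavitation → the exhaust filter cavitation → the coolant sensor blockage

the heat exchanger overheating → the pump fatigue crack
the pump fatigue crack → the hydraulic turbine cavitation
the hydraulic turbine cavitation → the exhaust filter cavitation
the exhaust filter cavitation → the coolant sensor blockage
Length: 4 steps.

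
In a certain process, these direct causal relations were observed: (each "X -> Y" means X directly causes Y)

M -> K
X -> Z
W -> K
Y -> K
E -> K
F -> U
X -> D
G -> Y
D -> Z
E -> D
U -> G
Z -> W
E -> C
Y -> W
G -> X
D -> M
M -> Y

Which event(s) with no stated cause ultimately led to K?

E, F

Tracing upstream from K: K ← Y ← G ← U ← F.
A separate upstream branch: K ← E.
Each of those chain origins has no stated cause.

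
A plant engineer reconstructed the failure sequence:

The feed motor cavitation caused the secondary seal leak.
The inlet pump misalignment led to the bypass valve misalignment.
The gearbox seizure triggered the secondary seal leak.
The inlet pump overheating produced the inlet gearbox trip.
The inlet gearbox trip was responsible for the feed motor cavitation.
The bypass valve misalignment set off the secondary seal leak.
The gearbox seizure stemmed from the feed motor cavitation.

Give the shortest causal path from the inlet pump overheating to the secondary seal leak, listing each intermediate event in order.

the inlet pump overheating → the inlet gearbox trip
the inlet gearbox trip → the feed motor cavitation
the feed motor cavitation → the secondary seal leak
Length: 3 steps.

the inlet pump overheating → the inlet gearbox trip → the feed motor cavitation → the secondary seal leak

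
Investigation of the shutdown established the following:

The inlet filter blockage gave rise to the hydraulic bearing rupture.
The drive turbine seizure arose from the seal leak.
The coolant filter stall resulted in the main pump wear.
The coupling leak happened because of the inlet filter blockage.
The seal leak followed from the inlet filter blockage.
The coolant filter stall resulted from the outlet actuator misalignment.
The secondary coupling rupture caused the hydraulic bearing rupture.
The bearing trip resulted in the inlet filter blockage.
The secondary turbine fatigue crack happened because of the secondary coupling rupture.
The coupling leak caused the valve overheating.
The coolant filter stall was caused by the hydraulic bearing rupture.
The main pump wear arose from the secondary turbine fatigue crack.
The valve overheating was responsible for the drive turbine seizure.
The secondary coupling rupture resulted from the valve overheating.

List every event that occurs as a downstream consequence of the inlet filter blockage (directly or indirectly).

the coolant filter stall, the coupling leak, the drive turbine seizure, the hydraulic bearing rupture, the main pump wear, the seal leak, the secondary coupling rupture, the secondary turbine fatigue crack, the valve overheating

Direct effects: the coupling leak, the seal leak, the hydraulic bearing rupture.
2 steps out: the valve overheating, the drive turbine seizure, the coolant filter stall.
3 steps out: the secondary coupling rupture, the main pump wear.
4 steps out: the secondary turbine fatigue crack.
Not reachable from it: the bearing trip, the outlet actuator misalignment.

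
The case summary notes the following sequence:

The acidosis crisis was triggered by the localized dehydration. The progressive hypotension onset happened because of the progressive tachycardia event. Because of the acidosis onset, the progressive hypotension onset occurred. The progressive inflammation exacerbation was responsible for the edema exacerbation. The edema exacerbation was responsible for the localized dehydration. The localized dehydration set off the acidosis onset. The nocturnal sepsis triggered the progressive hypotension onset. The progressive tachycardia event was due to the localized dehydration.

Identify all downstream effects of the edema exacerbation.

the acidosis crisis, the acidosis onset, the localized dehydration, the progressive hypotension onset, the progressive tachycardia event

Direct effects: the localized dehydration.
2 steps out: the progressive tachycardia event, the acidosis onset, the acidosis crisis.
3 steps out: the progressive hypotension onset.
Not reachable from it: the progressive inflammation exacerbation, the nocturnal sepsis.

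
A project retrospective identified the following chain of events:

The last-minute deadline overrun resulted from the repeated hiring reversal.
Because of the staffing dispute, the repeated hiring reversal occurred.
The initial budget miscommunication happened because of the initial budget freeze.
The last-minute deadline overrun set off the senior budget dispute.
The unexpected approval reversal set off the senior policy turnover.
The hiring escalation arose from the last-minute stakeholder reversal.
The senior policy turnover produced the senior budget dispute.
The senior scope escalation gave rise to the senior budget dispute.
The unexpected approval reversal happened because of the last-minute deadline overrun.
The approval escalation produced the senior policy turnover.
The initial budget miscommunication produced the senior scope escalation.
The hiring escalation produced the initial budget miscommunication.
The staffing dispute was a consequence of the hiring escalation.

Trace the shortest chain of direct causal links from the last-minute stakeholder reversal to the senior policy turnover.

the last-minute stakeholder reversal → the hiring escalation
the hiring escalation → the staffing dispute
the staffing dispute → the repeated hiring reversal
the repeated hiring reversal → the last-minute deadline overrun
the last-minute deadline overrun → the unexpected approval reversal
the unexpected approval reversal → the senior policy turnover
Length: 6 steps.

the last-minute stakeholder reversal → the hiring escalation → the staffing dispute → the repeated hiring reversal → the last-minute deadline overrun → the unexpected approval reversal → the senior policy turnover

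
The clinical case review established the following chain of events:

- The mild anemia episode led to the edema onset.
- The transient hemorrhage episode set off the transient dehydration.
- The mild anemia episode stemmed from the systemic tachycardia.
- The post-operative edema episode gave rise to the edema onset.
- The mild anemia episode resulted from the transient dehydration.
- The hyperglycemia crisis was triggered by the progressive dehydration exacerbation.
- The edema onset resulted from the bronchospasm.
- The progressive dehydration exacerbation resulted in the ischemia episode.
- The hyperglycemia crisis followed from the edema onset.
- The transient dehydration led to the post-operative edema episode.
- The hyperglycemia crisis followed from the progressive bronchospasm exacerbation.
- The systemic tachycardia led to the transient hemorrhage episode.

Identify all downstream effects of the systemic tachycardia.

the edema onset, the hyperglycemia crisis, the mild anemia episode, the post-operative edema episode, the transient dehydration, the transient hemorrhage episode

Direct effects: the transient hemorrhage episode, the mild anemia episode.
2 steps out: the transient dehydration, the edema onset.
3 steps out: the post-operative edema episode, the hyperglycemia crisis.
Not reachable from it: the bronchospasm, the progressive dehydration exacerbation, the ischemia episode, the progressive bronchospasm exacerbation.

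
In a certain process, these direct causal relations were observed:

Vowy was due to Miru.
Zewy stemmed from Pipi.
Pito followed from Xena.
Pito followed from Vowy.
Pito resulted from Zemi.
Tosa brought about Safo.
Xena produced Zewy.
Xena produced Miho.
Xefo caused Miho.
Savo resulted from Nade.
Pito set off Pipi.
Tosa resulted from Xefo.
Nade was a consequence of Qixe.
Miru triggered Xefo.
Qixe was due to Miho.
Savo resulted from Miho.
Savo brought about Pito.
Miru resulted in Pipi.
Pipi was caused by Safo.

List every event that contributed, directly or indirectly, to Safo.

Miru, Tosa, Xefo

Immediate cause of Safo: Tosa.
Further upstream: Miru, Xefo.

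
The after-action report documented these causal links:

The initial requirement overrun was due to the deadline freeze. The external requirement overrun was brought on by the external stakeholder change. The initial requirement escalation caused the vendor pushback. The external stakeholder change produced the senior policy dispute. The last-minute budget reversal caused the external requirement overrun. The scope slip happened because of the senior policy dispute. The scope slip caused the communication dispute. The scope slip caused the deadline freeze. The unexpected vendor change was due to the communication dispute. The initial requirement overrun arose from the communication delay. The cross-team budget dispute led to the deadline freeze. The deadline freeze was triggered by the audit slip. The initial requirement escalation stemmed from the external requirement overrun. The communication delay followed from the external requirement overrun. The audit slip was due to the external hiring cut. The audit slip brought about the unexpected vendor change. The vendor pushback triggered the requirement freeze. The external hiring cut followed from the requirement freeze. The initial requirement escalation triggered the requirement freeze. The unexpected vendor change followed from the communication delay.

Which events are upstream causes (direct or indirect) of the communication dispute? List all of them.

Immediate cause of the communication dispute: the scope slip.
Further upstream: the external stakeholder change, the senior policy dispute.

the external stakeholder change, the scope slip, the senior policy dispute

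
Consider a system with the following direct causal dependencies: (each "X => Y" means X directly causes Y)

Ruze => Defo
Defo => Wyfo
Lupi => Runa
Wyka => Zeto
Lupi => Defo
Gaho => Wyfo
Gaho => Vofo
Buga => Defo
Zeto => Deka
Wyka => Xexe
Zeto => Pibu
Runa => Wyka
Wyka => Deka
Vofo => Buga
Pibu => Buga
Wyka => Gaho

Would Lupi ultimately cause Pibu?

Yes

There is a causal chain: Lupi → Runa → Wyka → Zeto → Pibu.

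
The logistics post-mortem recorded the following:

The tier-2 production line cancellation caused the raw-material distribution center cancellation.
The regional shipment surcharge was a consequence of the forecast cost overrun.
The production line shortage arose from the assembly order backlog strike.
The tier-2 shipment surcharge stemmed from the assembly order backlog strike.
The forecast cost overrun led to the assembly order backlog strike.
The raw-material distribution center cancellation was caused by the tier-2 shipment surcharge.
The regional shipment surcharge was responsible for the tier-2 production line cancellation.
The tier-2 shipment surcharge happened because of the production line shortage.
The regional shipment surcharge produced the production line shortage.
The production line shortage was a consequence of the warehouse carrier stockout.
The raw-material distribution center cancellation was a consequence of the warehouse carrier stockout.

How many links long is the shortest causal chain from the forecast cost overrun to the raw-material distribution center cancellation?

3

Shortest chain: the forecast cost overrun → the assembly order backlog strike → the tier-2 shipment surcharge → the raw-material distribution center cancellation.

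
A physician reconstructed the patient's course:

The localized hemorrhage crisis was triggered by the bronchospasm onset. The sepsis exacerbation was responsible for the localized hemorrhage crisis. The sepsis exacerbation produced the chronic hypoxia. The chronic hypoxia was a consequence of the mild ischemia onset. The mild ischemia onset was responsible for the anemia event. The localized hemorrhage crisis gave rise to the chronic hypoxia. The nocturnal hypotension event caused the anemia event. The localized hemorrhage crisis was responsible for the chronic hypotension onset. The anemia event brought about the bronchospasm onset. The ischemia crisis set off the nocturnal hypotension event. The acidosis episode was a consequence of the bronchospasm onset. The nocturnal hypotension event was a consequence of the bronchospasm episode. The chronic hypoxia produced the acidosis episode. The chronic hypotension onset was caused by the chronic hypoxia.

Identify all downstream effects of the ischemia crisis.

the acidosis episode, the anemia event, the bronchospasm onset, the chronic hypotension onset, the chronic hypoxia, the localized hemorrhage crisis, the nocturnal hypotension event

Direct effects: the nocturnal hypotension event.
2 steps out: the anemia event.
3 steps out: the bronchospasm onset.
4 steps out: the localized hemorrhage crisis, the acidosis episode.
5 steps out: the chronic hypoxia, the chronic hypotension onset.
Not reachable from it: the bronchospasm episode, the mild ischemia onset, the sepsis exacerbation.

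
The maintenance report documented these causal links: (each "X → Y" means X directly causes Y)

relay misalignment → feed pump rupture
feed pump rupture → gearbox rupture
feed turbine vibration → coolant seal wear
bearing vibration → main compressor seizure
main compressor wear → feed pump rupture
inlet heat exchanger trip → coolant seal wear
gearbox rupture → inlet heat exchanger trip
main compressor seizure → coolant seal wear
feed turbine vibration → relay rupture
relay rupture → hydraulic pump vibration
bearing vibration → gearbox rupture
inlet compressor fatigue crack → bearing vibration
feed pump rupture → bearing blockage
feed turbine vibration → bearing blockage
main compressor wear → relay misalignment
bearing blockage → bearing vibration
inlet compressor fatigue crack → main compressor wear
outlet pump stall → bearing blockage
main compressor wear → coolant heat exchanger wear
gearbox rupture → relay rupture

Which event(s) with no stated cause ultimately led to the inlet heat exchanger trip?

Tracing upstream from the inlet heat exchanger trip: the inlet heat exchanger trip ← the gearbox rupture ← the bearing vibration ← the inlet compressor fatigue crack.
A separate upstream branch: the inlet heat exchanger trip ← the gearbox rupture ← the bearing vibration ← the bearing blockage ← the outlet pump stall.
A separate upstream branch: the inlet heat exchanger trip ← the gearbox rupture ← the bearing vibration ← the bearing blockage ← the feed turbine vibration.
Each of those chain origins has no stated cause.

the feed turbine vibration, the inlet compressor fatigue crack, the outlet pump stall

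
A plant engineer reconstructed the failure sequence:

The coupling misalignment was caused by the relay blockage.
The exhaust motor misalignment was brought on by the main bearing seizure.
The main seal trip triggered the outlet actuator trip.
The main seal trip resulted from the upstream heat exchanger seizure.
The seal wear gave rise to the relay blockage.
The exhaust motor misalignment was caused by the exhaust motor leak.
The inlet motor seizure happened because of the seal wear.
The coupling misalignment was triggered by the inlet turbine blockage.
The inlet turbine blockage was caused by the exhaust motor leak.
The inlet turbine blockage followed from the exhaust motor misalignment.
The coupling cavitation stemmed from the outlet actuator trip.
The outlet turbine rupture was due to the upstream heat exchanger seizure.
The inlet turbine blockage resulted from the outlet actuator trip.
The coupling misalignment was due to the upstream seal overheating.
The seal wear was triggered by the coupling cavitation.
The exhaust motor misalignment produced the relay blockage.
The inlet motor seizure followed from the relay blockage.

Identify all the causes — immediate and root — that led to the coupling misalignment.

Immediate causes of the coupling misalignment: the upstream seal overheating, the inlet turbine blockage, the relay blockage.
Further upstream: the upstream heat exchanger seizure, the main seal trip, the main bearing seizure, the outlet actuator trip, the exhaust motor leak, the coupling cavitation, the exhaust motor misalignment, the seal wear.

the coupling cavitation, the exhaust motor leak, the exhaust motor misalignment, the inlet turbine blockage, the main bearing seizure, the main seal trip, the outlet actuator trip, the relay blockage, the seal wear, the upstream heat exchanger seizure, the upstream seal overheating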